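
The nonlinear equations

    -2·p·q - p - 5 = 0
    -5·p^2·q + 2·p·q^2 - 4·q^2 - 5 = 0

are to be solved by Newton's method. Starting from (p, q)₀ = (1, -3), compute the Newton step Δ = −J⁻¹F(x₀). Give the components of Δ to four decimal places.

(0.1221, 0.3053)

At (1, -3): F = (0.0000, -8.0000).
Jacobian J = [[-2·q - 1, -2·p], [-10·p·q + 2·q^2, -5·p^2 + 4·p·q - 8·q]].
At the point, J = [[5.0000, -2.0000], [48.0000, 7.0000]] (det J = 131.0000).
Solving J·Δ = −F gives Δ = (0.1221, 0.3053).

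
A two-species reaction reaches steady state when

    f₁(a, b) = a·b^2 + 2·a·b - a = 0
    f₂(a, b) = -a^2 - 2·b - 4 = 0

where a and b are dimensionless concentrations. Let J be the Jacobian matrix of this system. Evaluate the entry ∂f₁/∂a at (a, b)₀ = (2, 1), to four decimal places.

∂f₁/∂a = b^2 + 2·b - 1.
At (2, 1) this is 2.0000.

2.0000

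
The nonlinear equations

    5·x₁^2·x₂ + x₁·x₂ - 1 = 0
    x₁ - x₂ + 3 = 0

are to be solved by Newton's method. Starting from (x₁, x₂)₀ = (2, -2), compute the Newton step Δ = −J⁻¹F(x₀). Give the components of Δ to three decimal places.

(5.450, 12.450)

At (2, -2): F = (-45.000, 7.000).
Jacobian J = [[10·x₁·x₂ + x₂, 5·x₁^2 + x₁], [1, -1]].
At the point, J = [[-42.000, 22.000], [1.000, -1.000]] (det J = 20.000).
Solving J·Δ = −F gives Δ = (5.450, 12.450).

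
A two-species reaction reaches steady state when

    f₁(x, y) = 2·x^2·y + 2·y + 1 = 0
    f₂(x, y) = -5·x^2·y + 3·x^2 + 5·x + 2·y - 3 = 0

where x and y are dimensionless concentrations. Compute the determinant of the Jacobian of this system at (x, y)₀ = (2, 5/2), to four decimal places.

-30.0000

J = [[4·x·y, 2·x^2 + 2], [-10·x·y + 6·x + 5, -5·x^2 + 2]].
At the point, J = [[20.0000, 10.0000], [-33.0000, -18.0000]].
det J = -30.0000.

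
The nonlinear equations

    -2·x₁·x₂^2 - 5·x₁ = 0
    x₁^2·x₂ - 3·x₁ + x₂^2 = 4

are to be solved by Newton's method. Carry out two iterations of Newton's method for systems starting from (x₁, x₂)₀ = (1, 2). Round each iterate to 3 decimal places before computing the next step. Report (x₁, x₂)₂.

(-0.069, 2.027)

At (1, 2): F = (-13.000, -1.000).
Jacobian J = [[-2·x₂^2 - 5, -4·x₁·x₂], [2·x₁·x₂ - 3, x₁^2 + 2·x₂]].
At the point, J = [[-13.000, -8.000], [1.000, 5.000]] (det J = -57.000).
Solving J·Δ = −F gives Δ = (-1.281, 0.456).
Then the next iterate is (x₁, x₂)₁ = (-0.281, 2.456).
Round to (-0.281, 2.456) and repeat: F = (4.79495, 3.06886), J = [[-17.06387, 2.76054], [-4.38027, 4.99096]].
Δ = (0.212, -0.429), so (x₁, x₂)₂ = (-0.069, 2.027).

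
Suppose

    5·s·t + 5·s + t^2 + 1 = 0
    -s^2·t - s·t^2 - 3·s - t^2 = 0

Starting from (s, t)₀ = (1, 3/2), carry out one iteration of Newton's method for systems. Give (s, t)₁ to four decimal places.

(-0.7791, 2.3110)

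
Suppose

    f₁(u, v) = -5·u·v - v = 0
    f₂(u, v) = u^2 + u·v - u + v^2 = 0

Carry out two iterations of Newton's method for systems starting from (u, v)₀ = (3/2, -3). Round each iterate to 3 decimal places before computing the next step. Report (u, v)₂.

(0.169, -0.856)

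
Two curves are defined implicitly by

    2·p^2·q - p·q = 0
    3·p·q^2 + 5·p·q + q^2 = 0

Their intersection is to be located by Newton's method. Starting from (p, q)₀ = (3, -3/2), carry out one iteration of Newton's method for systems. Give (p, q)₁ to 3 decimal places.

(1.696, -1.435)

At (3, -3/2): F = (-22.500, 0.000).
Jacobian J = [[4·p·q - q, 2·p^2 - p], [3·q^2 + 5·q, 6·p·q + 5·p + 2·q]].
At the point, J = [[-16.500, 15.000], [-0.750, -15.000]] (det J = 258.750).
Solving J·Δ = −F gives Δ = (-1.304, 0.065).
Then the next iterate is (p, q)₁ = (1.696, -1.435).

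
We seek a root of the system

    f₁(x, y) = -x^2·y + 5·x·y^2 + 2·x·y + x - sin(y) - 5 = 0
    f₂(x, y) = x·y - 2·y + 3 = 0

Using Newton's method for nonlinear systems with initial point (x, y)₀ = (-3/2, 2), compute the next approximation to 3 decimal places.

(-0.770, 1.274)

At (-3/2, 2): F = (-47.90930, -4.000).
Jacobian J = [[-2·x·y + 5·y^2 + 2·y + 1, -x^2 + 10·x·y + 2·x - cos(y)], [y, x - 2]].
At the point, J = [[31.000, -34.83385], [2.000, -3.500]] (det J = -38.83229).
Solving J·Δ = −F gives Δ = (0.730, -0.726).
Then the next iterate is (x, y)₁ = (-0.770, 1.274).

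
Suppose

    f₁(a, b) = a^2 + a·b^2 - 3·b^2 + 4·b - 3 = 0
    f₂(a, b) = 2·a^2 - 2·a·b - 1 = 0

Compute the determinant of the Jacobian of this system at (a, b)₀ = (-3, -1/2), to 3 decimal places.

J = [[2·a + b^2, 2·a·b - 6·b + 4], [4·a - 2·b, -2·a]].
At the point, J = [[-5.750, 10.000], [-11.000, 6.000]].
det J = 75.500.

75.500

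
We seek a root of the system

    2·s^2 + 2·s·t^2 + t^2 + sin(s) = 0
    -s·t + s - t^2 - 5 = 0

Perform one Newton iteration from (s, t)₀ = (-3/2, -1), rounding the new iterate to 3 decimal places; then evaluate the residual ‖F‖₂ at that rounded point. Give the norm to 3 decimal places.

At (-3/2, -1): F = (1.50251, -9.000).
Jacobian J = [[4·s + 2·t^2 + cos(s), 4·s·t + 2·t], [-t + 1, -s - 2·t]].
At the point, J = [[-3.92926, 4.000], [2.000, 3.500]] (det J = -21.75242).
Solving J·Δ = −F gives Δ = (1.897, 1.488).
Then the next iterate is (s, t)₁ = (0.397, 0.488).
Re-evaluating at (0.397, 0.488): F = (1.12910, -5.03488), so ‖F‖₂ = 5.160.

5.160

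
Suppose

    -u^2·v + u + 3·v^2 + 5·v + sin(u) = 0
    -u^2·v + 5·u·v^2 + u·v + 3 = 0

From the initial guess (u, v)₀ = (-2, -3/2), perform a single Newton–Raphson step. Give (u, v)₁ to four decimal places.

(-2.2783, -1.0190)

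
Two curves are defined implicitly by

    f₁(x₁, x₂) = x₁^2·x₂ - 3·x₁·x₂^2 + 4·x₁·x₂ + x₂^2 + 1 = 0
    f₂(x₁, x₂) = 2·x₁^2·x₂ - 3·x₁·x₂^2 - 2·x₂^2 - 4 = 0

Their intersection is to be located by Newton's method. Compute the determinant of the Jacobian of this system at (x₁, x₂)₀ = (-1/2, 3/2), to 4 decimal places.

58.3125

J = [[2·x₁·x₂ - 3·x₂^2 + 4·x₂, x₁^2 - 6·x₁·x₂ + 4·x₁ + 2·x₂], [4·x₁·x₂ - 3·x₂^2, 2·x₁^2 - 6·x₁·x₂ - 4·x₂]].
At the point, J = [[-2.2500, 5.7500], [-9.7500, -1.0000]].
det J = 58.3125.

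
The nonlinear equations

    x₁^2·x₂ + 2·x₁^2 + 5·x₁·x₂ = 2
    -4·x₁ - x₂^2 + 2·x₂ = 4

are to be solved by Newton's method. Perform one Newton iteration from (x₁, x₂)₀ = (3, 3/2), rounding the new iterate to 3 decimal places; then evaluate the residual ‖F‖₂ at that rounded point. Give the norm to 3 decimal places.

At (3, 3/2): F = (52.000, -15.250).
Jacobian J = [[2·x₁·x₂ + 4·x₁ + 5·x₂, x₁^2 + 5·x₁], [-4, -2·x₂ + 2]].
At the point, J = [[28.500, 24.000], [-4.000, -1.000]] (det J = 67.500).
Solving J·Δ = −F gives Δ = (-4.652, 3.357).
Then the next iterate is (x₁, x₂)₁ = (-1.652, 4.857).
Re-evaluating at (-1.652, 4.857): F = (-23.40535, -11.26845), so ‖F‖₂ = 25.977.

25.977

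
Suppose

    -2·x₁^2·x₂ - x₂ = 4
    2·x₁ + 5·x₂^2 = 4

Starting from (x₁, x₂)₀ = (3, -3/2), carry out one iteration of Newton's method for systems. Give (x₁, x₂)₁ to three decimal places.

At (3, -3/2): F = (24.500, 13.250).
Jacobian J = [[-4·x₁·x₂, -2·x₁^2 - 1], [2, 10·x₂]].
At the point, J = [[18.000, -19.000], [2.000, -15.000]] (det J = -232.000).
Solving J·Δ = −F gives Δ = (-0.499, 0.817).
Then the next iterate is (x₁, x₂)₁ = (2.501, -0.683).

(2.501, -0.683)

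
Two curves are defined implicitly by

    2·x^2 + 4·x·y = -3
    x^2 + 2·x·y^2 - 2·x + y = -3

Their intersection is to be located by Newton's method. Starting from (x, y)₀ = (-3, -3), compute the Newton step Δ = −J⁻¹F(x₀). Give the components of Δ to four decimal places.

(2.1367, 0.4766)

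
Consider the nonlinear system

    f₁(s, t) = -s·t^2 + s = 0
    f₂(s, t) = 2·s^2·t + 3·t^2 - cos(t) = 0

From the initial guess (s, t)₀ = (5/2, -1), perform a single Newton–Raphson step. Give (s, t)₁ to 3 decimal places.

(1.496, -1.000)

At (5/2, -1): F = (0.000, -10.04030).
Jacobian J = [[-t^2 + 1, -2·s·t], [4·s·t, 2·s^2 + 6·t + sin(t)]].
At the point, J = [[0.000, 5.000], [-10.000, 5.65853]] (det J = 50.000).
Solving J·Δ = −F gives Δ = (-1.004, 0.000).
Then the next iterate is (s, t)₁ = (1.496, -1.000).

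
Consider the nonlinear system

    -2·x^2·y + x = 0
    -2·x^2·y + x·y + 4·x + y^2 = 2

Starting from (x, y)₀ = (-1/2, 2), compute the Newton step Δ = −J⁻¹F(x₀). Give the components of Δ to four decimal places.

(0.2750, -0.2500)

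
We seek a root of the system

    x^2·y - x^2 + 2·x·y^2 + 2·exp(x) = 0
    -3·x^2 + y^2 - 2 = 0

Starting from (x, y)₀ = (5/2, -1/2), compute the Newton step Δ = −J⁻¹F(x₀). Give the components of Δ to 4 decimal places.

At (5/2, -1/2): F = (16.239988, -20.5000).
Jacobian J = [[2·x·y - 2·x + 2·y^2 + 2·exp(x), x^2 + 4·x·y], [-6·x, 2·y]].
At the point, J = [[17.364988, 1.2500], [-15.0000, -1.0000]] (det J = 1.385012).
Solving J·Δ = −F gives Δ = (-6.7761, 81.1418).

(-6.7761, 81.1418)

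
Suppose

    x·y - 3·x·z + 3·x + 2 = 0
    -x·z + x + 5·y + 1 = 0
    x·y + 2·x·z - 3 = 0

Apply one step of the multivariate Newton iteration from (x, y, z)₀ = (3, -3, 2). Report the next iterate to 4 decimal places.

At (3, -3, 2): F = (-16.0000, -17.0000, 0.0000).
Jacobian J = [[y - 3·z + 3, x, -3·x], [-z + 1, 5, -x], [y + 2·z, x, 2·x]].
At the point, J = [[-6.0000, 3.0000, -9.0000], [-1.0000, 5.0000, -3.0000], [1.0000, 3.0000, 6.0000]] (det J = -153.0000).
Solving J·Δ = −F gives Δ = (0.9216, 2.6863, -1.4967).
Then the next iterate is (x, y, z)₁ = (3.9216, -0.3137, 0.5033).

(3.9216, -0.3137, 0.5033)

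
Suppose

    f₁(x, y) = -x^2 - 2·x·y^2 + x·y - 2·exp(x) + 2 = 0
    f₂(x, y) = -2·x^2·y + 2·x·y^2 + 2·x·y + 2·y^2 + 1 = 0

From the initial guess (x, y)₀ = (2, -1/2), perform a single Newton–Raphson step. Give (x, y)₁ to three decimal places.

At (2, -1/2): F = (-18.77811, 4.500).
Jacobian J = [[-2·x - 2·y^2 + y - 2·exp(x), -4·x·y + x], [-4·x·y + 2·y^2 + 2·y, -2·x^2 + 4·x·y + 2·x + 4·y]].
At the point, J = [[-19.77811, 6.000], [3.500, -10.000]] (det J = 176.78112).
Solving J·Δ = −F gives Δ = (-0.909, 0.132).
Then the next iterate is (x, y)₁ = (1.091, -0.368).

(1.091, -0.368)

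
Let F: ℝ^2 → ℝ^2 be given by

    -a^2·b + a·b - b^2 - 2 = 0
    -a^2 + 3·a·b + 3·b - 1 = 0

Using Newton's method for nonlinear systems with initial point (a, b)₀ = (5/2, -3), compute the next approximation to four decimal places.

(1.9298, -0.0698)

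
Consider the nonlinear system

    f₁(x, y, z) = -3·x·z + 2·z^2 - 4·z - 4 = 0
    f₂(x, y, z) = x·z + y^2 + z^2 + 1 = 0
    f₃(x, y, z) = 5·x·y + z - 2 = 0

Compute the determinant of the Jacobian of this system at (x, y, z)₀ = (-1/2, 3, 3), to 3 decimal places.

-1104.000

J = [[-3·z, 0, -3·x + 4·z - 4], [z, 2·y, x + 2·z], [5·y, 5·x, 1]].
At the point, J = [[-9.000, 0.000, 9.500], [3.000, 6.000, 5.500], [15.000, -2.500, 1.000]].
det J = -1104.000.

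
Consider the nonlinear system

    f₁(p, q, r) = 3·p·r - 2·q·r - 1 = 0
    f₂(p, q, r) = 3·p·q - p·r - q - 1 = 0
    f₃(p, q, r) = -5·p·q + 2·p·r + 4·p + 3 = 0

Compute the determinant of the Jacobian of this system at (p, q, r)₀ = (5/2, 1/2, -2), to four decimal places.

-231.2500

J = [[3·r, -2·r, 3·p - 2·q], [3·q - r, 3·p - 1, -p], [-5·q + 2·r + 4, -5·p, 2·p]].
At the point, J = [[-6.0000, 4.0000, 6.5000], [3.5000, 6.5000, -2.5000], [-2.5000, -12.5000, 5.0000]].
det J = -231.2500.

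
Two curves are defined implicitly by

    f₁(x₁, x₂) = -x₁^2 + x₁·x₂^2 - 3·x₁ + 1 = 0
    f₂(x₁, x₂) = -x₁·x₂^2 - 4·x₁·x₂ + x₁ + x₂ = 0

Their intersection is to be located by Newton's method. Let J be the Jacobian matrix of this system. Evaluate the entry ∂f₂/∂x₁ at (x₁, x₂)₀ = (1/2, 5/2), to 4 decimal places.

-15.2500

∂f₂/∂x₁ = -x₂^2 - 4·x₂ + 1.
At (1/2, 5/2) this is -15.2500.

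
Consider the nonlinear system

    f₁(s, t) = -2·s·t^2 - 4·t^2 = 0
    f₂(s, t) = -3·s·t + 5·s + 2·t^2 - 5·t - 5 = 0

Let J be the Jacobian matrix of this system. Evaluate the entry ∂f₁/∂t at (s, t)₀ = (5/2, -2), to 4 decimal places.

∂f₁/∂t = -4·s·t - 8·t.
At (5/2, -2) this is 36.0000.

36.0000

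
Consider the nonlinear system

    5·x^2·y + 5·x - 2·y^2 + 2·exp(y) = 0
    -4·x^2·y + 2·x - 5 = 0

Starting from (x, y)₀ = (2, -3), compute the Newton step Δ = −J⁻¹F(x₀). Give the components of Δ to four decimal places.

(-0.5825, 1.1173)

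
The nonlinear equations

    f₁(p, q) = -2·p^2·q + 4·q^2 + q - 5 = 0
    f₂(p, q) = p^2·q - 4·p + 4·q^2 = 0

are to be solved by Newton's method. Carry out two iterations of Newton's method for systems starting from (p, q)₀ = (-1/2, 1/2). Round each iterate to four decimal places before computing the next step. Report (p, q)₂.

(-2.6182, -0.0919)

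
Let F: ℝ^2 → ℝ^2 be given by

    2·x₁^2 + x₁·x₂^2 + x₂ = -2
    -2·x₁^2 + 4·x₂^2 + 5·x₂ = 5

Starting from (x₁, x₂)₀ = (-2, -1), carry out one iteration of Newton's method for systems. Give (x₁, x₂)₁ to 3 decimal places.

At (-2, -1): F = (7.000, -14.000).
Jacobian J = [[4·x₁ + x₂^2, 2·x₁·x₂ + 1], [-4·x₁, 8·x₂ + 5]].
At the point, J = [[-7.000, 5.000], [8.000, -3.000]] (det J = -19.000).
Solving J·Δ = −F gives Δ = (2.579, 2.211).
Then the next iterate is (x₁, x₂)₁ = (0.579, 1.211).

(0.579, 1.211)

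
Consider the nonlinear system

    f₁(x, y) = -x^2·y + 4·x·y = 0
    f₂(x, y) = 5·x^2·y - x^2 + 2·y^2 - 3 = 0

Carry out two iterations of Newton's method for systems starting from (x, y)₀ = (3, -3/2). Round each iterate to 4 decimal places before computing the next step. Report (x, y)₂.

At (3, -3/2): F = (-4.5000, -75.0000).
Jacobian J = [[-2·x·y + 4·y, -x^2 + 4·x], [10·x·y - 2·x, 5·x^2 + 4·y]].
At the point, J = [[3.0000, 3.0000], [-51.0000, 39.0000]] (det J = 270.0000).
Solving J·Δ = −F gives Δ = (-0.1833, 1.6833).
Then the next iterate is (x, y)₁ = (2.8167, 0.1833).
Round to (2.8167, 0.1833) and repeat: F = (0.610939, -3.595274), J = [[-0.299402, 3.333001], [-0.470389, 40.402194]].
Δ = (3.4825, 0.1295), so (x, y)₂ = (6.2992, 0.3128).

(6.2992, 0.3128)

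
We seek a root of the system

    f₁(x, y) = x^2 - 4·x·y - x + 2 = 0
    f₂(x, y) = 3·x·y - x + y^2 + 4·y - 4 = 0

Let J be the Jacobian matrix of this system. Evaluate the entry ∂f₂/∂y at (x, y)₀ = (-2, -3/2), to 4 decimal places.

-5.0000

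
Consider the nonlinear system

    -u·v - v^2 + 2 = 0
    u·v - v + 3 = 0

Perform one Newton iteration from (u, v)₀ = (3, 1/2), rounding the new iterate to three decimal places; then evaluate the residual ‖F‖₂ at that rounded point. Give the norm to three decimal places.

46.503

At (3, 1/2): F = (0.250, 4.000).
Jacobian J = [[-v, -u - 2·v], [v, u - 1]].
At the point, J = [[-0.500, -4.000], [0.500, 2.000]] (det J = 1.000).
Solving J·Δ = −F gives Δ = (-16.500, 2.125).
Then the next iterate is (u, v)₁ = (-13.500, 2.625).
Re-evaluating at (-13.500, 2.625): F = (30.54688, -35.06250), so ‖F‖₂ = 46.503.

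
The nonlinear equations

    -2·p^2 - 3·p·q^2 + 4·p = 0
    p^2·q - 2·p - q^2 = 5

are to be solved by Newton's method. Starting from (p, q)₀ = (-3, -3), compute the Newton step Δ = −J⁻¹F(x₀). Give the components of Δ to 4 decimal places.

(1.6094, 0.6166)

At (-3, -3): F = (51.0000, -35.0000).
Jacobian J = [[-4·p - 3·q^2 + 4, -6·p·q], [2·p·q - 2, p^2 - 2·q]].
At the point, J = [[-11.0000, -54.0000], [16.0000, 15.0000]] (det J = 699.0000).
Solving J·Δ = −F gives Δ = (1.6094, 0.6166).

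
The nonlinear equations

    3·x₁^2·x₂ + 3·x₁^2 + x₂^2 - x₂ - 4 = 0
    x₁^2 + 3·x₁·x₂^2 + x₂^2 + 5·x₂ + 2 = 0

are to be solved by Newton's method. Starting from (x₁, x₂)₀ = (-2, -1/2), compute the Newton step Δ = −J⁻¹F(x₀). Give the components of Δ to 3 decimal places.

(0.182, -0.166)

At (-2, -1/2): F = (2.750, 2.250).
Jacobian J = [[6·x₁·x₂ + 6·x₁, 3·x₁^2 + 2·x₂ - 1], [2·x₁ + 3·x₂^2, 6·x₁·x₂ + 2·x₂ + 5]].
At the point, J = [[-6.000, 10.000], [-3.250, 10.000]] (det J = -27.500).
Solving J·Δ = −F gives Δ = (0.182, -0.166).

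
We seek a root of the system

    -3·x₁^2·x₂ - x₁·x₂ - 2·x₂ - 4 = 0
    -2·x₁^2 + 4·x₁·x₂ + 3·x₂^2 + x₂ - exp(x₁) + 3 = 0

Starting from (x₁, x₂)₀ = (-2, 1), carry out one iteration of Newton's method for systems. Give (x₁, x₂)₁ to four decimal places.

At (-2, 1): F = (-16.0000, -9.135335).
Jacobian J = [[-6·x₁·x₂ - x₂, -3·x₁^2 - x₁ - 2], [-4·x₁ + 4·x₂ - exp(x₁), 4·x₁ + 6·x₂ + 1]].
At the point, J = [[11.0000, -12.0000], [11.864665, -1.0000]] (det J = 131.375977).
Solving J·Δ = −F gives Δ = (0.7126, -0.6801).
Then the next iterate is (x₁, x₂)₁ = (-1.2874, 0.3199).

(-1.2874, 0.3199)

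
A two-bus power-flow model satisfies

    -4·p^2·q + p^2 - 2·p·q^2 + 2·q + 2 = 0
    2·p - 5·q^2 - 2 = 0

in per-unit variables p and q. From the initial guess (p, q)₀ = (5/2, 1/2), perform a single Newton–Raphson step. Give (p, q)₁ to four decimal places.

(1.6437, 0.5075)

At (5/2, 1/2): F = (-4.5000, 1.7500).
Jacobian J = [[-8·p·q + 2·p - 2·q^2, -4·p^2 - 4·p·q + 2], [2, -10·q]].
At the point, J = [[-5.5000, -28.0000], [2.0000, -5.0000]] (det J = 83.5000).
Solving J·Δ = −F gives Δ = (-0.8563, 0.0075).
Then the next iterate is (p, q)₁ = (1.6437, 0.5075).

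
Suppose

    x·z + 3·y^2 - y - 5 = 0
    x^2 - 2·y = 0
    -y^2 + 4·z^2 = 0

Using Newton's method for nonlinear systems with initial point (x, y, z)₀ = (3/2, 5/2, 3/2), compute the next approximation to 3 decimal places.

(1.797, 1.570, 0.883)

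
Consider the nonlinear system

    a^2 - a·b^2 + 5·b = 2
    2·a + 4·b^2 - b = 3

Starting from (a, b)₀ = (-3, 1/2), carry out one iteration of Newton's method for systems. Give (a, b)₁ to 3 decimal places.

At (-3, 1/2): F = (10.250, -8.500).
Jacobian J = [[2·a - b^2, -2·a·b + 5], [2, 8·b - 1]].
At the point, J = [[-6.250, 8.000], [2.000, 3.000]] (det J = -34.750).
Solving J·Δ = −F gives Δ = (2.842, 0.939).
Then the next iterate is (a, b)₁ = (-0.158, 1.439).

(-0.158, 1.439)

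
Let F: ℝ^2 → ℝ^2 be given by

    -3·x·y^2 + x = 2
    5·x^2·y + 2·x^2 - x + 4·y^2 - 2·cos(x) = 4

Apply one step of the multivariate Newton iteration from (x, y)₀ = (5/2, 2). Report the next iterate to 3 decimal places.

(1.575, 1.356)

At (5/2, 2): F = (-29.500, 86.10229).
Jacobian J = [[-3·y^2 + 1, -6·x·y], [10·x·y + 4·x + 2·sin(x) - 1, 5·x^2 + 8·y]].
At the point, J = [[-11.000, -30.000], [60.19694, 47.250]] (det J = 1286.15833).
Solving J·Δ = −F gives Δ = (-0.925, -0.644).
Then the next iterate is (x, y)₁ = (1.575, 1.356).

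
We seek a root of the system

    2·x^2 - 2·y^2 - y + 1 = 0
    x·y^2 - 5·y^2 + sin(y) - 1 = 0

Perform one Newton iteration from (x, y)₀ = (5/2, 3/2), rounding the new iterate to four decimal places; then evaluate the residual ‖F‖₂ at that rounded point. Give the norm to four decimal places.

2.3815

At (5/2, 3/2): F = (7.5000, -5.627505).
Jacobian J = [[4·x, -4·y - 1], [y^2, 2·x·y - 10·y + cos(y)]].
At the point, J = [[10.0000, -7.0000], [2.2500, -7.429263]] (det J = -58.542628).
Solving J·Δ = −F gives Δ = (-1.6247, -1.2495).
Then the next iterate is (x, y)₁ = (0.8753, 0.2505).
Re-evaluating at (0.8753, 0.2505): F = (2.156300, -1.010938), so ‖F‖₂ = 2.3815.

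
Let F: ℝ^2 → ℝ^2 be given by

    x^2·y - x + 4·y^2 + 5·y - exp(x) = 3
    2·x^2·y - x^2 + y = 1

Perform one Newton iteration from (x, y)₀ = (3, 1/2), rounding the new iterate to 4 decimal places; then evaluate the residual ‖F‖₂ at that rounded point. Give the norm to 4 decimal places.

At (3, 1/2): F = (-18.085537, -0.5000).
Jacobian J = [[2·x·y - exp(x) - 1, x^2 + 8·y + 5], [4·x·y - 2·x, 2·x^2 + 1]].
At the point, J = [[-18.085537, 18.0000], [0.0000, 19.0000]] (det J = -343.625202).
Solving J·Δ = −F gives Δ = (-0.9738, 0.0263).
Then the next iterate is (x, y)₁ = (2.0262, 0.5263).
Re-evaluating at (2.0262, 0.5263): F = (-6.711223, -0.257751), so ‖F‖₂ = 6.7162.

6.7162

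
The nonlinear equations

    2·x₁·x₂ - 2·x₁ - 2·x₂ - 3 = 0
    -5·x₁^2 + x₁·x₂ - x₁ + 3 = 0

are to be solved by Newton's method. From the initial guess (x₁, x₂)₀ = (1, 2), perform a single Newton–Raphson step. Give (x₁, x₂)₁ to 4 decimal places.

At (1, 2): F = (-5.0000, -1.0000).
Jacobian J = [[2·x₂ - 2, 2·x₁ - 2], [-10·x₁ + x₂ - 1, x₁]].
At the point, J = [[2.0000, 0.0000], [-9.0000, 1.0000]] (det J = 2.0000).
Solving J·Δ = −F gives Δ = (2.5000, 23.5000).
Then the next iterate is (x₁, x₂)₁ = (3.5000, 25.5000).

(3.5000, 25.5000)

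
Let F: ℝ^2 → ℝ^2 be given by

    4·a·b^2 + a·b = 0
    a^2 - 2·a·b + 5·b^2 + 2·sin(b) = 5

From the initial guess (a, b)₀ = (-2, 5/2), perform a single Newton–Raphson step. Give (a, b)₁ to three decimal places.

At (-2, 5/2): F = (-55.000, 41.44694).
Jacobian J = [[4·b^2 + b, 8·a·b + a], [2·a - 2·b, -2·a + 10·b + 2·cos(b)]].
At the point, J = [[27.500, -42.000], [-9.000, 27.39771]] (det J = 375.43710).
Solving J·Δ = −F gives Δ = (-0.623, -1.717).
Then the next iterate is (a, b)₁ = (-2.623, 0.783).

(-2.623, 0.783)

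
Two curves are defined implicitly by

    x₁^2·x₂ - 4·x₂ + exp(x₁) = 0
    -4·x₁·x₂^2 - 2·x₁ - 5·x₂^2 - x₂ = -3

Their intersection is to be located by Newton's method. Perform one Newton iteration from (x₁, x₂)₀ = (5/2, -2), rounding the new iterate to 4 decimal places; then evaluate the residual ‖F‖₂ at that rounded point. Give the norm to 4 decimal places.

7.0315

At (5/2, -2): F = (7.682494, -60.0000).
Jacobian J = [[2·x₁·x₂ + exp(x₁), x₁^2 - 4], [-4·x₂^2 - 2, -8·x₁·x₂ - 10·x₂ - 1]].
At the point, J = [[2.182494, 2.2500], [-18.0000, 59.0000]] (det J = 169.267144).
Solving J·Δ = −F gives Δ = (-3.4754, -0.0433).
Then the next iterate is (x₁, x₂)₁ = (-0.9754, -2.0433).
Re-evaluating at (-0.9754, -2.0433): F = (6.606235, 2.408198), so ‖F‖₂ = 7.0315.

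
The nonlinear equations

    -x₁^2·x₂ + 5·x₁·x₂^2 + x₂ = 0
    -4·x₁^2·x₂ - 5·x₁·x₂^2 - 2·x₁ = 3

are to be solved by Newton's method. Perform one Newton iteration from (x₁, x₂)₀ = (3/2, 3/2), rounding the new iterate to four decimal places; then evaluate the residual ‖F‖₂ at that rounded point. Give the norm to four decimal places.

At (3/2, 3/2): F = (15.0000, -36.3750).
Jacobian J = [[-2·x₁·x₂ + 5·x₂^2, -x₁^2 + 10·x₁·x₂ + 1], [-8·x₁·x₂ - 5·x₂^2 - 2, -4·x₁^2 - 10·x₁·x₂]].
At the point, J = [[6.7500, 21.2500], [-31.2500, -31.5000]] (det J = 451.4375).
Solving J·Δ = −F gives Δ = (-0.6656, -0.4945).
Then the next iterate is (x₁, x₂)₁ = (0.8344, 1.0055).
Re-evaluating at (0.8344, 1.0055): F = (4.523466, -11.687029), so ‖F‖₂ = 12.5319.

12.5319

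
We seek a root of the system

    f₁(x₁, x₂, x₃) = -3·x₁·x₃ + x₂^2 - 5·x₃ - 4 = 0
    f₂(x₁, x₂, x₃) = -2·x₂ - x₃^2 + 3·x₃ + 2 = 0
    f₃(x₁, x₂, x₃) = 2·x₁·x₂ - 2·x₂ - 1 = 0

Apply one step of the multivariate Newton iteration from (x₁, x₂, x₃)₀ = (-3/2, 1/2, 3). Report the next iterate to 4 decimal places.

(-2.2271, -0.3454, 3.8969)

At (-3/2, 1/2, 3): F = (-5.2500, 1.0000, -3.5000).
Jacobian J = [[-3·x₃, 2·x₂, -3·x₁ - 5], [0, -2, -2·x₃ + 3], [2·x₂, 2·x₁ - 2, 0]].
At the point, J = [[-9.0000, 1.0000, -0.5000], [0.0000, -2.0000, -3.0000], [1.0000, -5.0000, 0.0000]] (det J = 131.0000).
Solving J·Δ = −F gives Δ = (-0.7271, -0.8454, 0.8969).
Then the next iterate is (x₁, x₂, x₃)₁ = (-2.2271, -0.3454, 3.8969).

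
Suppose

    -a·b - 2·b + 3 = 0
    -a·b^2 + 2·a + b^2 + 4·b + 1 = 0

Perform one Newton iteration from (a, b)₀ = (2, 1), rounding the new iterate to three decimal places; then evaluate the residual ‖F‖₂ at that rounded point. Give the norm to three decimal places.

At (2, 1): F = (-1.000, 8.000).
Jacobian J = [[-b, -a - 2], [-b^2 + 2, -2·a·b + 2·b + 4]].
At the point, J = [[-1.000, -4.000], [1.000, 2.000]] (det J = 2.000).
Solving J·Δ = −F gives Δ = (-15.000, 3.500).
Then the next iterate is (a, b)₁ = (-13.000, 4.500).
Re-evaluating at (-13.000, 4.500): F = (52.500, 276.500), so ‖F‖₂ = 281.440.

281.440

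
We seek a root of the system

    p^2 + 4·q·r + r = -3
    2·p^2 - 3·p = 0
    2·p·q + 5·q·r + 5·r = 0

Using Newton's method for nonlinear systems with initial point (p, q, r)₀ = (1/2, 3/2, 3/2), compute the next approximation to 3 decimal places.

(-0.500, -0.992, 1.815)

At (1/2, 3/2, 3/2): F = (13.750, -1.000, 20.250).
Jacobian J = [[2·p, 4·r, 4·q + 1], [4·p - 3, 0, 0], [2·q, 2·p + 5·r, 5·q + 5]].
At the point, J = [[1.000, 6.000, 7.000], [-1.000, 0.000, 0.000], [3.000, 8.500, 12.500]] (det J = 15.500).
Solving J·Δ = −F gives Δ = (-1.000, -2.492, 0.315).
Then the next iterate is (p, q, r)₁ = (-0.500, -0.992, 1.815).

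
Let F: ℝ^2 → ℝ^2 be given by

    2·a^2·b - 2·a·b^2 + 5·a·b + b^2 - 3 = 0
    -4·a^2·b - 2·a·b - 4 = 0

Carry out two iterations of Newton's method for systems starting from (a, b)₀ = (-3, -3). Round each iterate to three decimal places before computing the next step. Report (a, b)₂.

(-1.902, -0.905)

At (-3, -3): F = (51.000, 86.000).
Jacobian J = [[4·a·b - 2·b^2 + 5·b, 2·a^2 - 4·a·b + 5·a + 2·b], [-8·a·b - 2·b, -4·a^2 - 2·a]].
At the point, J = [[3.000, -39.000], [-66.000, -30.000]] (det J = -2664.000).
Solving J·Δ = −F gives Δ = (0.685, 1.360).
Then the next iterate is (a, b)₁ = (-2.315, -1.640).
Round to (-2.315, -1.640) and repeat: F = (13.54719, 23.56332), J = [[1.60720, -19.32295], [-27.09280, -16.80690]].
Δ = (0.413, 0.735), so (a, b)₂ = (-1.902, -0.905).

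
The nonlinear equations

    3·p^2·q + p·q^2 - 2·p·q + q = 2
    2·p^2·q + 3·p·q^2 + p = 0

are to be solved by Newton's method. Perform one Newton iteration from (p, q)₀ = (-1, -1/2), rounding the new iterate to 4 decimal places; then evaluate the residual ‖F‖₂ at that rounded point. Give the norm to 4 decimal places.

20.5433

At (-1, -1/2): F = (-5.2500, -2.7500).
Jacobian J = [[6·p·q + q^2 - 2·q, 3·p^2 + 2·p·q - 2·p + 1], [4·p·q + 3·q^2 + 1, 2·p^2 + 6·p·q]].
At the point, J = [[4.2500, 7.0000], [3.7500, 5.0000]] (det J = -5.0000).
Solving J·Δ = −F gives Δ = (-1.4000, 1.6000).
Then the next iterate is (p, q)₁ = (-2.4000, 1.1000).
Re-evaluating at (-2.4000, 1.1000): F = (20.4840, 1.5600), so ‖F‖₂ = 20.5433.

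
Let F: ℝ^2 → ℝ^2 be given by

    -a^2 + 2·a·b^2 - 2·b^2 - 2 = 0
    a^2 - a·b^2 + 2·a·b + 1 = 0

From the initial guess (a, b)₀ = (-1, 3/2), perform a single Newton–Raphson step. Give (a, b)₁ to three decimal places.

(-0.647, 0.691)

At (-1, 3/2): F = (-12.000, 1.250).
Jacobian J = [[-2·a + 2·b^2, 4·a·b - 4·b], [2·a - b^2 + 2·b, -2·a·b + 2·a]].
At the point, J = [[6.500, -12.000], [-1.250, 1.000]] (det J = -8.500).
Solving J·Δ = −F gives Δ = (0.353, -0.809).
Then the next iterate is (a, b)₁ = (-0.647, 0.691).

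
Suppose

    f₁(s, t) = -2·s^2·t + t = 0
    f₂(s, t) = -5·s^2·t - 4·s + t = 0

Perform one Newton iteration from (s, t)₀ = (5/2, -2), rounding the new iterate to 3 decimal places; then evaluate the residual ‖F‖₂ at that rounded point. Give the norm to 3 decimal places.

At (5/2, -2): F = (23.000, 50.500).
Jacobian J = [[-4·s·t, -2·s^2 + 1], [-10·s·t - 4, -5·s^2 + 1]].
At the point, J = [[20.000, -11.500], [46.000, -30.250]] (det J = -76.000).
Solving J·Δ = −F gives Δ = (-1.513, -0.632).
Then the next iterate is (s, t)₁ = (0.987, -2.632).
Re-evaluating at (0.987, -2.632): F = (2.49603, 6.24006), so ‖F‖₂ = 6.721.

6.721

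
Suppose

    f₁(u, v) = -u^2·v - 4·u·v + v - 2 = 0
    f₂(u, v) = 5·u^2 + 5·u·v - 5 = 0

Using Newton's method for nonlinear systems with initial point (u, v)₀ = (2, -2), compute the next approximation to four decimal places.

(1.4630, -0.9630)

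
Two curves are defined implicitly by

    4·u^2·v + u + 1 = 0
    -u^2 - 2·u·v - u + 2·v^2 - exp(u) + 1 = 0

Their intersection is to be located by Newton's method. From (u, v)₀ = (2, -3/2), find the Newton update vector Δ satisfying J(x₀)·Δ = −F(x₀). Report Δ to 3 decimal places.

At (2, -3/2): F = (-21.000, -1.88906).
Jacobian J = [[8·u·v + 1, 4·u^2], [-2·u - 2·v - exp(u) - 1, -2·u + 4·v]].
At the point, J = [[-23.000, 16.000], [-9.38906, -10.000]] (det J = 380.22490).
Solving J·Δ = −F gives Δ = (-0.632, 0.404).

(-0.632, 0.404)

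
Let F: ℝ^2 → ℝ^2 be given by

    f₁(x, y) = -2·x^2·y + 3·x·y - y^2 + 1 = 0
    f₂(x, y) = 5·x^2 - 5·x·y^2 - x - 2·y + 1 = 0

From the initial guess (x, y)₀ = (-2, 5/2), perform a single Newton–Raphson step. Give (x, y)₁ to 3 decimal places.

(-0.770, 2.162)

At (-2, 5/2): F = (-40.250, 80.500).
Jacobian J = [[-4·x·y + 3·y, -2·x^2 + 3·x - 2·y], [10·x - 5·y^2 - 1, -10·x·y - 2]].
At the point, J = [[27.500, -19.000], [-52.250, 48.000]] (det J = 327.250).
Solving J·Δ = −F gives Δ = (1.230, -0.338).
Then the next iterate is (x, y)₁ = (-0.770, 2.162).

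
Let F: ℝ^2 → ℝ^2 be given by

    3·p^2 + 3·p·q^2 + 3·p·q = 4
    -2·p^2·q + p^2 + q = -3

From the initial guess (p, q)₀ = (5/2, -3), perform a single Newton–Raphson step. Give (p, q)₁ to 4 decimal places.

(1.4780, -2.3060)

At (5/2, -3): F = (59.7500, 43.7500).
Jacobian J = [[6·p + 3·q^2 + 3·q, 6·p·q + 3·p], [-4·p·q + 2·p, -2·p^2 + 1]].
At the point, J = [[33.0000, -37.5000], [35.0000, -11.5000]] (det J = 933.0000).
Solving J·Δ = −F gives Δ = (-1.0220, 0.6940).
Then the next iterate is (p, q)₁ = (1.4780, -2.3060).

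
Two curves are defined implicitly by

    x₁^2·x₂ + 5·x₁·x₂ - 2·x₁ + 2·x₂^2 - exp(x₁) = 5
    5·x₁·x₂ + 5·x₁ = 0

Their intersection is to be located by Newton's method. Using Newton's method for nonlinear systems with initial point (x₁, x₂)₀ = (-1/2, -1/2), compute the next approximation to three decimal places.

(-0.597, -1.097)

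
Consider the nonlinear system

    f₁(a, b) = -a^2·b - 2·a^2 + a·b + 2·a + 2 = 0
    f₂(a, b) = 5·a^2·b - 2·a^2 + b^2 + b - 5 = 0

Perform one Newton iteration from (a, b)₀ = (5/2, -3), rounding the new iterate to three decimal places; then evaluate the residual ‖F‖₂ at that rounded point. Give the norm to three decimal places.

29.090

At (5/2, -3): F = (5.750, -105.250).
Jacobian J = [[-2·a·b - 4·a + b + 2, -a^2 + a], [10·a·b - 4·a, 5·a^2 + 2·b + 1]].
At the point, J = [[4.000, -3.750], [-85.000, 26.250]] (det J = -213.750).
Solving J·Δ = −F gives Δ = (-1.140, 0.317).
Then the next iterate is (a, b)₁ = (1.360, -2.683).
Re-evaluating at (1.360, -2.683): F = (2.33440, -28.99610), so ‖F‖₂ = 29.090.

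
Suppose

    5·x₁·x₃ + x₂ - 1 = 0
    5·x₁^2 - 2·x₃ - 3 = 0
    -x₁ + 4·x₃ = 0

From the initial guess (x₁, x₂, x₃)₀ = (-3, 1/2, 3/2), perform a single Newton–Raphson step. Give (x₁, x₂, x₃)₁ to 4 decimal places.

At (-3, 1/2, 3/2): F = (-23.0000, 39.0000, 9.0000).
Jacobian J = [[5·x₃, 1, 5·x₁], [10·x₁, 0, -2], [-1, 0, 4]].
At the point, J = [[7.5000, 1.0000, -15.0000], [-30.0000, 0.0000, -2.0000], [-1.0000, 0.0000, 4.0000]] (det J = 122.0000).
Solving J·Δ = −F gives Δ = (1.4262, -16.0984, -1.8934).
Then the next iterate is (x₁, x₂, x₃)₁ = (-1.5738, -15.5984, -0.3934).

(-1.5738, -15.5984, -0.3934)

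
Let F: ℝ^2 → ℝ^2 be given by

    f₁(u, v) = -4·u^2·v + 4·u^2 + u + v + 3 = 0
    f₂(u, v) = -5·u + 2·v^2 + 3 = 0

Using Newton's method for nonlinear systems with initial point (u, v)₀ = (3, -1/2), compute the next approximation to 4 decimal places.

(0.9056, -1.0141)

At (3, -1/2): F = (59.5000, -11.5000).
Jacobian J = [[-8·u·v + 8·u + 1, -4·u^2 + 1], [-5, 4·v]].
At the point, J = [[37.0000, -35.0000], [-5.0000, -2.0000]] (det J = -249.0000).
Solving J·Δ = −F gives Δ = (-2.0944, -0.5141).
Then the next iterate is (u, v)₁ = (0.9056, -1.0141).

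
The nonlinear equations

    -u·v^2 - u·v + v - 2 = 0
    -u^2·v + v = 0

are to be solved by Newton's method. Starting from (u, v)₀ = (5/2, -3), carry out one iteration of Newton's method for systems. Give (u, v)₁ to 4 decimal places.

At (5/2, -3): F = (-20.0000, 15.7500).
Jacobian J = [[-v^2 - v, -2·u·v - u + 1], [-2·u·v, -u^2 + 1]].
At the point, J = [[-6.0000, 13.5000], [15.0000, -5.2500]] (det J = -171.0000).
Solving J·Δ = −F gives Δ = (-0.6294, 1.2018).
Then the next iterate is (u, v)₁ = (1.8706, -1.7982).

(1.8706, -1.7982)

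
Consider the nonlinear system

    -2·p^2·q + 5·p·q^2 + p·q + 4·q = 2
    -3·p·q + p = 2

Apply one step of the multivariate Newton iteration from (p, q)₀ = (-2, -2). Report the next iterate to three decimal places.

At (-2, -2): F = (-30.000, -16.000).
Jacobian J = [[-4·p·q + 5·q^2 + q, -2·p^2 + 10·p·q + p + 4], [-3·q + 1, -3·p]].
At the point, J = [[2.000, 34.000], [7.000, 6.000]] (det J = -226.000).
Solving J·Δ = −F gives Δ = (1.611, 0.788).
Then the next iterate is (p, q)₁ = (-0.389, -1.212).

(-0.389, -1.212)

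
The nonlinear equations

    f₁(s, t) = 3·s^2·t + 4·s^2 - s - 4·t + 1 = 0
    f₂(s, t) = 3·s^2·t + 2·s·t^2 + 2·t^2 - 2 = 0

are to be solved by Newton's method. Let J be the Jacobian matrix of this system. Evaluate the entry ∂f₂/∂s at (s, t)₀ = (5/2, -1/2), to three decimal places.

-7.000

∂f₂/∂s = 6·s·t + 2·t^2.
At (5/2, -1/2) this is -7.000.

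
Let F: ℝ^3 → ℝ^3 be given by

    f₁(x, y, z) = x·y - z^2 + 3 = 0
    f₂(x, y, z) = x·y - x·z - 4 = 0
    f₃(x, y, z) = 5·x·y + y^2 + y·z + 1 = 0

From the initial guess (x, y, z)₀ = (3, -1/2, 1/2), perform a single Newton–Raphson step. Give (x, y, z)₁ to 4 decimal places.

At (3, -1/2, 1/2): F = (1.2500, -7.0000, -6.5000).
Jacobian J = [[y, x, -2·z], [y - z, x, -x], [5·y, 5·x + 2·y + z, y]].
At the point, J = [[-0.5000, 3.0000, -1.0000], [-1.0000, 3.0000, -3.0000], [-2.5000, 14.5000, -0.5000]] (det J = 7.0000).
Solving J·Δ = −F gives Δ = (-26.0714, -3.9643, 2.3929).
Then the next iterate is (x, y, z)₁ = (-23.0714, -4.4643, 2.8929).

(-23.0714, -4.4643, 2.8929)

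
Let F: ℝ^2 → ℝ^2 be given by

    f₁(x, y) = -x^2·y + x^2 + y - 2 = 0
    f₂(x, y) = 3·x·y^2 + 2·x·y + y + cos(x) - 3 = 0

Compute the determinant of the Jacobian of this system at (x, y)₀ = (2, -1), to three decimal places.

J = [[-2·x·y + 2·x, -x^2 + 1], [3·y^2 + 2·y - sin(x), 6·x·y + 2·x + 1]].
At the point, J = [[8.000, -3.000], [0.09070, -7.000]].
det J = -55.728.

-55.728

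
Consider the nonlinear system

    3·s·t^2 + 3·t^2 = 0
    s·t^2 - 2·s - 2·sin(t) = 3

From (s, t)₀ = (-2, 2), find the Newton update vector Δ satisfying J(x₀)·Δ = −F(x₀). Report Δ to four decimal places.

(-0.3195, -1.3195)

At (-2, 2): F = (-12.0000, -8.818595).
Jacobian J = [[3·t^2, 6·s·t + 6·t], [t^2 - 2, 2·s·t - 2·cos(t)]].
At the point, J = [[12.0000, -12.0000], [2.0000, -7.167706]] (det J = -62.012476).
Solving J·Δ = −F gives Δ = (-0.3195, -1.3195).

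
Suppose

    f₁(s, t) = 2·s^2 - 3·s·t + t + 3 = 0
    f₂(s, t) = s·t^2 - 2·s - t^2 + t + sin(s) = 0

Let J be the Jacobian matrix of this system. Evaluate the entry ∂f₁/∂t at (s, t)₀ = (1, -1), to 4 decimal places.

∂f₁/∂t = -3·s + 1.
At (1, -1) this is -2.0000.

-2.0000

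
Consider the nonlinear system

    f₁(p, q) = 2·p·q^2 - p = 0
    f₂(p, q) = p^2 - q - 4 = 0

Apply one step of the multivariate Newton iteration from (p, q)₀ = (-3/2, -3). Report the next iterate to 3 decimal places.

(-1.581, -1.507)

At (-3/2, -3): F = (-25.500, 1.250).
Jacobian J = [[2·q^2 - 1, 4·p·q], [2·p, -1]].
At the point, J = [[17.000, 18.000], [-3.000, -1.000]] (det J = 37.000).
Solving J·Δ = −F gives Δ = (-0.081, 1.493).
Then the next iterate is (p, q)₁ = (-1.581, -1.507).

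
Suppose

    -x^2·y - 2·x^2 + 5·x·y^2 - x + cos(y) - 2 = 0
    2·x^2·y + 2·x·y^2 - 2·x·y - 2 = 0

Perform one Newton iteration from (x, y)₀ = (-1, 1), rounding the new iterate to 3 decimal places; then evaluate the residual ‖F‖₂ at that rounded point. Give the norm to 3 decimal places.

At (-1, 1): F = (-8.45970, 0.000).
Jacobian J = [[-2·x·y - 4·x + 5·y^2 - 1, -x^2 + 10·x·y - sin(y)], [4·x·y + 2·y^2 - 2·y, 2·x^2 + 4·x·y - 2·x]].
At the point, J = [[10.000, -11.84147], [-4.000, 0.000]] (det J = -47.36588).
Solving J·Δ = −F gives Δ = (0.000, -0.714).
Then the next iterate is (x, y)₁ = (-1.000, 0.286).
Re-evaluating at (-1.000, 0.286): F = (-2.73560, -1.01959), so ‖F‖₂ = 2.919.

2.919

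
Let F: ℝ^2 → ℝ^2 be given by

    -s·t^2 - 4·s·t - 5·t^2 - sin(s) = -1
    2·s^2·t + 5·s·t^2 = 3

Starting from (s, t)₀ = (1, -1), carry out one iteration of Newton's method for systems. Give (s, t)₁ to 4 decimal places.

At (1, -1): F = (-1.841471, 0.0000).
Jacobian J = [[-t^2 - 4·t - cos(s), -2·s·t - 4·s - 10·t], [4·s·t + 5·t^2, 2·s^2 + 10·s·t]].
At the point, J = [[2.459698, 8.0000], [1.0000, -8.0000]] (det J = -27.677582).
Solving J·Δ = −F gives Δ = (0.5323, 0.0665).
Then the next iterate is (s, t)₁ = (1.5323, -0.9335).

(1.5323, -0.9335)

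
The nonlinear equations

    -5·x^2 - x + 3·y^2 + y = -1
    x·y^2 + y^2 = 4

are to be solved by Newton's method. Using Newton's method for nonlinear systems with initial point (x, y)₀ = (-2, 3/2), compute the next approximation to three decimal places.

(-0.884, 0.254)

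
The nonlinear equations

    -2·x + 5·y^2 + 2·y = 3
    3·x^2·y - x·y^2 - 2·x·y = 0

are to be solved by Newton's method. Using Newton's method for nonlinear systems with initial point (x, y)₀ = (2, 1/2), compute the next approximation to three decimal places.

(0.829, 0.844)

At (2, 1/2): F = (-4.750, 3.500).
Jacobian J = [[-2, 10·y + 2], [6·x·y - y^2 - 2·y, 3·x^2 - 2·x·y - 2·x]].
At the point, J = [[-2.000, 7.000], [4.750, 6.000]] (det J = -45.250).
Solving J·Δ = −F gives Δ = (-1.171, 0.344).
Then the next iterate is (x, y)₁ = (0.829, 0.844).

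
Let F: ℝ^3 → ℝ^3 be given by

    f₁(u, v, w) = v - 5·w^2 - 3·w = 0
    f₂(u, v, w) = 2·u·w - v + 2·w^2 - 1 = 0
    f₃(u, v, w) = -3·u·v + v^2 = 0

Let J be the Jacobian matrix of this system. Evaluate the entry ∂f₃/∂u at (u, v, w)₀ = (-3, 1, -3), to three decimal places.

-3.000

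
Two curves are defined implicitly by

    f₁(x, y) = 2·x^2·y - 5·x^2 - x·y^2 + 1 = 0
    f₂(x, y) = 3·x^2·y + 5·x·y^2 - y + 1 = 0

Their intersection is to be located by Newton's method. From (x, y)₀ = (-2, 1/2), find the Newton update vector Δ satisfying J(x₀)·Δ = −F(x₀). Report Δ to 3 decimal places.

(0.862, 0.093)

At (-2, 1/2): F = (-14.500, 4.000).
Jacobian J = [[4·x·y - 10·x - y^2, 2·x^2 - 2·x·y], [6·x·y + 5·y^2, 3·x^2 + 10·x·y - 1]].
At the point, J = [[15.750, 10.000], [-4.750, 1.000]] (det J = 63.250).
Solving J·Δ = −F gives Δ = (0.862, 0.093).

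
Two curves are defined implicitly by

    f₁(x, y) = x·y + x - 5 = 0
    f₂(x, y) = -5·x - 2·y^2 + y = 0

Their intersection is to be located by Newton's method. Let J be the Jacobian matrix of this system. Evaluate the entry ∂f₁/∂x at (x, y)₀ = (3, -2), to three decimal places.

-1.000

∂f₁/∂x = y + 1.
At (3, -2) this is -1.000.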